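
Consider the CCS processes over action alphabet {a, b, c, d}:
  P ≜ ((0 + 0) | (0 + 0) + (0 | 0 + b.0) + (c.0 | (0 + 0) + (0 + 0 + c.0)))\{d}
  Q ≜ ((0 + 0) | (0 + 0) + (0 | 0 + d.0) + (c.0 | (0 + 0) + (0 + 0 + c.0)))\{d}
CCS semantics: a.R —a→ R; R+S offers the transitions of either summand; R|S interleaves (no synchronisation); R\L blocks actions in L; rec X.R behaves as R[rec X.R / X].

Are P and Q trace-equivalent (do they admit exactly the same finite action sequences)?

traces(P) ≠ traces(Q) — witness ⟨b⟩

Reachable graph of P (3 states):
  p0 = ((0 + 0) | (0 + 0) + (0 | 0 + b.0) + (c.0 | (0 + 0) + (0 + 0 + c.0)))\{d} ⊢ -b-> p1, -c-> p1, -c-> p2
  p1 = 0\{d} ⊢ (no moves)
  p2 = (0 | (0 + 0))\{d} ⊢ (no moves)
Reachable graph of Q (3 states):
  q0 = ((0 + 0) | (0 + 0) + (0 | 0 + d.0) + (c.0 | (0 + 0) + (0 + 0 + c.0)))\{d} ⊢ -c-> q1, -c-> q2
  q1 = (0 | (0 + 0))\{d} ⊢ (no moves)
  q2 = 0\{d} ⊢ (no moves)
Trace ⟨b⟩ through P, begin at {p0}:
  after b @ step 1: {p1}
  ✓ P
Trace ⟨b⟩ through Q, begin at {q0}:
  after b @ step 1: ∅ (Q stuck)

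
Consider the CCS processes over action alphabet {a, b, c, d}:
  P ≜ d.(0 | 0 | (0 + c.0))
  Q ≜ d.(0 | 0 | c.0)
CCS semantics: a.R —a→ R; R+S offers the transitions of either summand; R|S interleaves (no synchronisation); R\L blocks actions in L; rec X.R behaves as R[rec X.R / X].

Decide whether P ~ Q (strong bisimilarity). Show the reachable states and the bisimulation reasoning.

YES

P's transition system — 3 states:
  m0 = d.(0 | 0 | (0 + c.0)) :: ··d··> m1
  m1 = 0 | 0 | (0 + c.0) :: ··c··> m2
  m2 = 0 | 0 | 0 :: ∅
Q's transition system — 3 states:
  n0 = d.(0 | 0 | c.0) :: ··d··> n1
  n1 = 0 | 0 | c.0 :: ··c··> n2
  n2 = 0 | 0 | 0 :: ∅
Partition-refinement fixed point:
  B0 = {m0, n0}
  B1 = {m1, n1}
  B2 = {m2, n2}
m0 ∈ B0, n0 ∈ B0 → same block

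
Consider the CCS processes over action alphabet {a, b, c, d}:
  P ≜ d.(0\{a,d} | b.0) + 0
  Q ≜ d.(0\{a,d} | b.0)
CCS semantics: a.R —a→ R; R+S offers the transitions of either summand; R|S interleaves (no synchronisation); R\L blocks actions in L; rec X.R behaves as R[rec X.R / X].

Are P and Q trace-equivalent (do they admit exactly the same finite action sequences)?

LTS(P): 3 reachable states
  p0 = d.(0\{a,d} | b.0) + 0 ⊢ -d-> p1
  p1 = 0\{a,d} | b.0 ⊢ -b-> p2
  p2 = 0\{a,d} | 0 ⊢ stopped
LTS(Q): 3 reachable states
  q0 = d.(0\{a,d} | b.0) ⊢ -d-> q1
  q1 = 0\{a,d} | b.0 ⊢ -b-> q2
  q2 = 0\{a,d} | 0 ⊢ stopped
Partition-refinement fixed point:
  B0 = {p0, q0}
  B1 = {p1, q1}
  B2 = {p2, q2}
p0 ∈ B0, q0 ∈ B0 → same block
Bisimilar ⇒ trace-equivalent.

traces(P) = traces(Q)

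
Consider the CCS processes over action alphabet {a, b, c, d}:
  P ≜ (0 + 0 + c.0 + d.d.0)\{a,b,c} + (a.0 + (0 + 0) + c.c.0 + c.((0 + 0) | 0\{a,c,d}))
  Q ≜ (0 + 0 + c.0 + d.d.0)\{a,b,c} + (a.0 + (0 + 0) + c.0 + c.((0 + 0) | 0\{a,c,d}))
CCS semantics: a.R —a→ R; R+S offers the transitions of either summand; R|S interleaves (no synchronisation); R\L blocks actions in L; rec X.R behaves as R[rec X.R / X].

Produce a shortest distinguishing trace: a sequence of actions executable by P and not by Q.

cc

LTS(P): 6 reachable states
  u0 = (0 + 0 + c.0 + d.d.0)\{a,b,c} + (a.0 + (0 + 0) + c.c.0 + c.((0 + 0) | 0\{a,c,d})) has moves --a--▸ u1, --c--▸ u2, --c--▸ u3, --d--▸ u4
  u1 = 0 has moves (no moves)
  u2 = (0 + 0) | 0\{a,c,d} has moves (no moves)
  u3 = c.0 has moves --c--▸ u1
  u4 = (d.0)\{a,b,c} has moves --d--▸ u5
  u5 = 0\{a,b,c} has moves (no moves)
LTS(Q): 5 reachable states
  v0 = (0 + 0 + c.0 + d.d.0)\{a,b,c} + (a.0 + (0 + 0) + c.0 + c.((0 + 0) | 0\{a,c,d})) has moves --a--▸ v1, --c--▸ v1, --c--▸ v2, --d--▸ v3
  v1 = 0 has moves (no moves)
  v2 = (0 + 0) | 0\{a,c,d} has moves (no moves)
  v3 = (d.0)\{a,b,c} has moves --d--▸ v4
  v4 = 0\{a,b,c} has moves (no moves)
Executing cc from P (initial set {u0}):
  after c @ step 1: {u2, u3}
  after c @ step 2: {u1}
  P completes σ.
Executing cc from Q (initial set {v0}):
  after c @ step 1: {v1, v2}
  after c @ step 2: ∅  — Q cannot continue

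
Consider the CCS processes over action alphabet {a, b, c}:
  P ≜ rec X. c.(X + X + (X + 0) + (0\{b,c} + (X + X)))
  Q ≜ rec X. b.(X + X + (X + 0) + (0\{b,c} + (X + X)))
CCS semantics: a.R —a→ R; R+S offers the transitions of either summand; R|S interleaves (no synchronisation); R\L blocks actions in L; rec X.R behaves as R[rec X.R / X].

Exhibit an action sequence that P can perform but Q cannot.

P's transition system — 2 states:
  u0 = rec X. c.(X + X + (X + 0) + (0\{b,c} + (X + X))) ⊢ ··c··> u1
  u1 = (rec X. c.(X + X + (X + 0) + (0\{b,c} + (X + X)))) + (rec X. c.(X + X + (X + 0) + (0\{b,c} + (X + X)))) + ((rec X. c.(X + X + (X + 0) + (0\{b,c} + (X + X)))) + 0) + (0\{b,c} + ((rec X. c.(X + X + (X + 0) + (0\{b,c} + (X + X)))) + (rec X. c.(X + X + (X + 0) + (0\{b,c} + (X + X)))))) ⊢ ··c··> u1
Q's transition system — 2 states:
  v0 = rec X. b.(X + X + (X + 0) + (0\{b,c} + (X + X))) ⊢ ··b··> v1
  v1 = (rec X. b.(X + X + (X + 0) + (0\{b,c} + (X + X)))) + (rec X. b.(X + X + (X + 0) + (0\{b,c} + (X + X)))) + ((rec X. b.(X + X + (X + 0) + (0\{b,c} + (X + X)))) + 0) + (0\{b,c} + ((rec X. b.(X + X + (X + 0) + (0\{b,c} + (X + X)))) + (rec X. b.(X + X + (X + 0) + (0\{b,c} + (X + X)))))) ⊢ ··b··> v1
Run σ = ⟨c⟩ on P: start {u0}
  after c @ step 1: {u1}
  — P admits the full trace.
Run σ = ⟨c⟩ on Q: start {v0}
  after c @ step 1: no successor for Q

c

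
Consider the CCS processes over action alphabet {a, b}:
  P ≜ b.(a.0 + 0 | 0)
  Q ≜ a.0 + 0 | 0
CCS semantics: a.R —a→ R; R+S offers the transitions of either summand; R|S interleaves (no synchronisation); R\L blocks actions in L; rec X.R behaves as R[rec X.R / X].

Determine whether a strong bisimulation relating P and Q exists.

not bisimilar

Reachable graph of P (3 states):
  u0 = b.(a.0 + 0 | 0) ⊢ =b=> u1
  u1 = a.0 + 0 | 0 ⊢ =a=> u2
  u2 = 0 ⊢ (no moves)
Reachable graph of Q (2 states):
  v0 = a.0 + 0 | 0 ⊢ =a=> v1
  v1 = 0 ⊢ (no moves)
Coarsest stable partition (strong bisimilarity classes):
  B0 = {u0}
  B1 = {u1, v0}
  B2 = {u2, v1}
u0 ∈ B0, v0 ∈ B1 → different blocks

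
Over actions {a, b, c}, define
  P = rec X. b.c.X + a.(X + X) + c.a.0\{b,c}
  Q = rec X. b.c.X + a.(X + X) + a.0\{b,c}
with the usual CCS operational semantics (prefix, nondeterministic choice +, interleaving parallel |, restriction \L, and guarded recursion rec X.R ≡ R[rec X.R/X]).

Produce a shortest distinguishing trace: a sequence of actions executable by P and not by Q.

c

Reachable graph of P (5 states):
  m0 = rec X. b.c.X + a.(X + X) + c.a.0\{b,c} has moves --a--▸ m1, --b--▸ m2, --c--▸ m3
  m1 = (rec X. b.c.X + a.(X + X) + c.a.0\{b,c}) + (rec X. b.c.X + a.(X + X) + c.a.0\{b,c}) has moves --a--▸ m1, --b--▸ m2, --c--▸ m3
  m2 = c.(rec X. b.c.X + a.(X + X) + c.a.0\{b,c}) has moves --c--▸ m0
  m3 = a.0\{b,c} has moves --a--▸ m4
  m4 = 0\{b,c} has moves ∅
Reachable graph of Q (4 states):
  n0 = rec X. b.c.X + a.(X + X) + a.0\{b,c} has moves --a--▸ n1, --a--▸ n2, --b--▸ n3
  n1 = (rec X. b.c.X + a.(X + X) + a.0\{b,c}) + (rec X. b.c.X + a.(X + X) + a.0\{b,c}) has moves --a--▸ n1, --a--▸ n2, --b--▸ n3
  n2 = 0\{b,c} has moves ∅
  n3 = c.(rec X. b.c.X + a.(X + X) + a.0\{b,c}) has moves --c--▸ n0
Executing c from P (initial set {m0}):
  after c @ step 1: {m3}
  P completes σ.
Executing c from Q (initial set {n0}):
  after c @ step 1: ∅  — Q cannot continue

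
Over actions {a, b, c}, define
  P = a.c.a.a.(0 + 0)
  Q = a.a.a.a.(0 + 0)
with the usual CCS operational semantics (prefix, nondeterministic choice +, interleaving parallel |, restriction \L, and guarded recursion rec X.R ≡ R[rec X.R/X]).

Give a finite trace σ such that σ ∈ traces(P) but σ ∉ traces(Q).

Reachable graph of P (5 states):
  p0 = a.c.a.a.(0 + 0) has moves =a=> p1
  p1 = c.a.a.(0 + 0) has moves =c=> p2
  p2 = a.a.(0 + 0) has moves =a=> p3
  p3 = a.(0 + 0) has moves =a=> p4
  p4 = 0 + 0 has moves stopped
Reachable graph of Q (5 states):
  q0 = a.a.a.a.(0 + 0) has moves =a=> q1
  q1 = a.a.a.(0 + 0) has moves =a=> q2
  q2 = a.a.(0 + 0) has moves =a=> q3
  q3 = a.(0 + 0) has moves =a=> q4
  q4 = 0 + 0 has moves stopped
Run σ = ⟨ac⟩ on P: start {p0}
  step 1 (a): {p1}
  step 2 (c): {p2}
  — P admits the full trace.
Run σ = ⟨ac⟩ on Q: start {q0}
  step 1 (a): {q1}
  step 2 (c): ∅ (Q stuck)

ac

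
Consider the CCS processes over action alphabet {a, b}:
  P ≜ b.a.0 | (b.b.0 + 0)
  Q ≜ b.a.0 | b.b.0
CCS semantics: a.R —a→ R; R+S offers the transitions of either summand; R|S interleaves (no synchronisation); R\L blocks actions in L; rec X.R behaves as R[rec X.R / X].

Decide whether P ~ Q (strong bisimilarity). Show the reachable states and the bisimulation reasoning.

P ~ Q

LTS(P): 9 reachable states
  m0 = b.a.0 | (b.b.0 + 0) has moves --b--▸ m1, --b--▸ m2
  m1 = a.0 | (b.b.0 + 0) has moves --a--▸ m3, --b--▸ m4
  m2 = b.a.0 | b.0 has moves --b--▸ m4, --b--▸ m5
  m3 = 0 | (b.b.0 + 0) has moves --b--▸ m6
  m4 = a.0 | b.0 has moves --a--▸ m6, --b--▸ m7
  m5 = b.a.0 | 0 has moves --b--▸ m7
  m6 = 0 | b.0 has moves --b--▸ m8
  m7 = a.0 | 0 has moves --a--▸ m8
  m8 = 0 | 0 has moves deadlocked
LTS(Q): 9 reachable states
  n0 = b.a.0 | b.b.0 has moves --b--▸ n1, --b--▸ n2
  n1 = a.0 | b.b.0 has moves --a--▸ n3, --b--▸ n4
  n2 = b.a.0 | b.0 has moves --b--▸ n4, --b--▸ n5
  n3 = 0 | b.b.0 has moves --b--▸ n6
  n4 = a.0 | b.0 has moves --a--▸ n6, --b--▸ n7
  n5 = b.a.0 | 0 has moves --b--▸ n7
  n6 = 0 | b.0 has moves --b--▸ n8
  n7 = a.0 | 0 has moves --a--▸ n8
  n8 = 0 | 0 has moves deadlocked
Coarsest stable partition (strong bisimilarity classes):
  B0 = {m0, n0}
  B1 = {m1, n1}
  B2 = {m3, n3}
  B3 = {m6, n6}
  B4 = {m8, n8}
  B5 = {m4, n4}
  B6 = {m7, n7}
  B7 = {m2, n2}
  B8 = {m5, n5}
m0 ∈ B0, n0 ∈ B0 → same block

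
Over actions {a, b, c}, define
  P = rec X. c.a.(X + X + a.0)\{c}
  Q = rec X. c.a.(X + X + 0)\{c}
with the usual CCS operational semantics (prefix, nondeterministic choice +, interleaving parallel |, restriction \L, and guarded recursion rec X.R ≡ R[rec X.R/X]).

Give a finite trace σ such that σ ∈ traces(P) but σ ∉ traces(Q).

caa

Reachable graph of P (4 states):
  m0 = rec X. c.a.(X + X + a.0)\{c} → —c→ m1
  m1 = a.((rec X. c.a.(X + X + a.0)\{c}) + (rec X. c.a.(X + X + a.0)\{c}) + a.0)\{c} → —a→ m2
  m2 = ((rec X. c.a.(X + X + a.0)\{c}) + (rec X. c.a.(X + X + a.0)\{c}) + a.0)\{c} → —a→ m3
  m3 = 0\{c} → ∅
Reachable graph of Q (3 states):
  n0 = rec X. c.a.(X + X + 0)\{c} → —c→ n1
  n1 = a.((rec X. c.a.(X + X + 0)\{c}) + (rec X. c.a.(X + X + 0)\{c}) + 0)\{c} → —a→ n2
  n2 = ((rec X. c.a.(X + X + 0)\{c}) + (rec X. c.a.(X + X + 0)\{c}) + 0)\{c} → ∅
Executing caa from P (initial set {m0}):
  after c @ step 1: {m1}
  after a @ step 2: {m2}
  after a @ step 3: {m3}
  ✓ P
Executing caa from Q (initial set {n0}):
  after c @ step 1: {n1}
  after a @ step 2: {n2}
  after a @ step 3: ∅  — Q cannot continue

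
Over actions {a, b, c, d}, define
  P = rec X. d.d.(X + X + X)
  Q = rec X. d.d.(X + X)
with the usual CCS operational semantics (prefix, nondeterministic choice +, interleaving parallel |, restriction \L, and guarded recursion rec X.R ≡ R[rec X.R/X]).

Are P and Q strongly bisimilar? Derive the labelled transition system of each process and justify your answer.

YES

P's transition system — 3 states:
  s0 = rec X. d.d.(X + X + X) → —d→ s1
  s1 = d.((rec X. d.d.(X + X + X)) + (rec X. d.d.(X + X + X)) + (rec X. d.d.(X + X + X))) → —d→ s2
  s2 = (rec X. d.d.(X + X + X)) + (rec X. d.d.(X + X + X)) + (rec X. d.d.(X + X + X)) → —d→ s1
Q's transition system — 3 states:
  t0 = rec X. d.d.(X + X) → —d→ t1
  t1 = d.((rec X. d.d.(X + X)) + (rec X. d.d.(X + X))) → —d→ t2
  t2 = (rec X. d.d.(X + X)) + (rec X. d.d.(X + X)) → —d→ t1
Coarsest stable partition (strong bisimilarity classes):
  B0 = {s0, s1, s2, t0, t1, t2}
s0 ∈ B0, t0 ∈ B0 → same block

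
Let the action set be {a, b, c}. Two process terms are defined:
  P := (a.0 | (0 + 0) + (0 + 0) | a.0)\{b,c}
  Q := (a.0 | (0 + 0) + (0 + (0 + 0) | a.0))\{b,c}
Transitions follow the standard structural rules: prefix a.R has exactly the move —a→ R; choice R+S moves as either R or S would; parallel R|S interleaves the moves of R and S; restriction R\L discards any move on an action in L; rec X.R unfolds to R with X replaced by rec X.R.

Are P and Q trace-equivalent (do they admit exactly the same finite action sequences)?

LTS(P): 3 reachable states
  s0 = (a.0 | (0 + 0) + (0 + 0) | a.0)\{b,c} ⊢ -a-> s1, -a-> s2
  s1 = ((0 + 0) | 0)\{b,c} ⊢ (no moves)
  s2 = (0 | (0 + 0))\{b,c} ⊢ (no moves)
LTS(Q): 3 reachable states
  t0 = (a.0 | (0 + 0) + (0 + (0 + 0) | a.0))\{b,c} ⊢ -a-> t1, -a-> t2
  t1 = ((0 + 0) | 0)\{b,c} ⊢ (no moves)
  t2 = (0 | (0 + 0))\{b,c} ⊢ (no moves)
Bisimilarity quotient blocks:
  B0 = {s0, t0}
  B1 = {s1, s2, t1, t2}
s0 ∈ B0, t0 ∈ B0 → same block
Bisimilar ⇒ trace-equivalent.

traces(P) = traces(Q)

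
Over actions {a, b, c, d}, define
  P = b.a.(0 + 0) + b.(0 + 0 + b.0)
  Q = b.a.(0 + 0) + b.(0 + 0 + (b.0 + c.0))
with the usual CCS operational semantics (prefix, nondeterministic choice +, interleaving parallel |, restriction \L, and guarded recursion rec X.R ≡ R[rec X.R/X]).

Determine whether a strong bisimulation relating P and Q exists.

P's transition system — 5 states:
  m0 = b.a.(0 + 0) + b.(0 + 0 + b.0) → -b-> m1, -b-> m2
  m1 = 0 + 0 + b.0 → -b-> m3
  m2 = a.(0 + 0) → -a-> m4
  m3 = 0 → ·
  m4 = 0 + 0 → ·
Q's transition system — 5 states:
  n0 = b.a.(0 + 0) + b.(0 + 0 + (b.0 + c.0)) → -b-> n1, -b-> n2
  n1 = 0 + 0 + (b.0 + c.0) → -b-> n3, -c-> n3
  n2 = a.(0 + 0) → -a-> n4
  n3 = 0 → ·
  n4 = 0 + 0 → ·
Partition-refinement fixed point:
  B0 = {m0}
  B1 = {m1}
  B2 = {m3, m4, n3, n4}
  B3 = {m2, n2}
  B4 = {n0}
  B5 = {n1}
m0 ∈ B0, n0 ∈ B4 → different blocks

P ≁ Q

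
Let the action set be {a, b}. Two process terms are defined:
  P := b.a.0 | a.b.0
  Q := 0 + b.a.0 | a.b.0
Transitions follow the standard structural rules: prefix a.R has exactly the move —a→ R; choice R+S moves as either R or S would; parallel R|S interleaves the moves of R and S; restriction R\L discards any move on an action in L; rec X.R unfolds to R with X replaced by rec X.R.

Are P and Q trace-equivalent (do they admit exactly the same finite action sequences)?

Reachable graph of P (9 states):
  s0 = b.a.0 | a.b.0 | =a=> s1, =b=> s2
  s1 = b.a.0 | b.0 | =b=> s3, =b=> s4
  s2 = a.0 | a.b.0 | =a=> s3, =a=> s5
  s3 = a.0 | b.0 | =a=> s6, =b=> s7
  s4 = b.a.0 | 0 | =b=> s7
  s5 = 0 | a.b.0 | =a=> s6
  s6 = 0 | b.0 | =b=> s8
  s7 = a.0 | 0 | =a=> s8
  s8 = 0 | 0 | ∅
Reachable graph of Q (9 states):
  t0 = 0 + b.a.0 | a.b.0 | =a=> t1, =b=> t2
  t1 = b.a.0 | b.0 | =b=> t3, =b=> t4
  t2 = a.0 | a.b.0 | =a=> t3, =a=> t5
  t3 = a.0 | b.0 | =a=> t6, =b=> t7
  t4 = b.a.0 | 0 | =b=> t7
  t5 = 0 | a.b.0 | =a=> t6
  t6 = 0 | b.0 | =b=> t8
  t7 = a.0 | 0 | =a=> t8
  t8 = 0 | 0 | ∅
Bisimilarity quotient blocks:
  B0 = {s0, t0}
  B1 = {s2, t2}
  B2 = {s3, t3}
  B3 = {s6, t6}
  B4 = {s8, t8}
  B5 = {s7, t7}
  B6 = {s5, t5}
  B7 = {s1, t1}
  B8 = {s4, t4}
s0 ∈ B0, t0 ∈ B0 → same block
Bisimilar ⇒ trace-equivalent.

traces(P) = traces(Q)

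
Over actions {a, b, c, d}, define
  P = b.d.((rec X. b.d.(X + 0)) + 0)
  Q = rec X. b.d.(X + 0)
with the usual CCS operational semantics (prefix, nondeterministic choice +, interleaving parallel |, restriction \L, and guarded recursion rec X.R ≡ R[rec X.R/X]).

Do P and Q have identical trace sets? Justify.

Reachable graph of P (3 states):
  p0 = b.d.((rec X. b.d.(X + 0)) + 0) | --b--▸ p1
  p1 = d.((rec X. b.d.(X + 0)) + 0) | --d--▸ p2
  p2 = (rec X. b.d.(X + 0)) + 0 | --b--▸ p1
Reachable graph of Q (3 states):
  q0 = rec X. b.d.(X + 0) | --b--▸ q1
  q1 = d.((rec X. b.d.(X + 0)) + 0) | --d--▸ q2
  q2 = (rec X. b.d.(X + 0)) + 0 | --b--▸ q1
Coarsest stable partition (strong bisimilarity classes):
  B0 = {p0, p2, q0, q2}
  B1 = {p1, q1}
p0 ∈ B0, q0 ∈ B0 → same block
Bisimilar ⇒ trace-equivalent.

trace-equivalent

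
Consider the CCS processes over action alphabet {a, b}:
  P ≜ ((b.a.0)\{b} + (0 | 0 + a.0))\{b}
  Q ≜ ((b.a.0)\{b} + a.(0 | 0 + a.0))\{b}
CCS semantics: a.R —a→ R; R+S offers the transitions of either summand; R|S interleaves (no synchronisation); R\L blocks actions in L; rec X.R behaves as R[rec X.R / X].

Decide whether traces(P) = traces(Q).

NO — witness ⟨aa⟩

Reachable graph of P (2 states):
  p0 = ((b.a.0)\{b} + (0 | 0 + a.0))\{b} | =a=> p1
  p1 = 0\{b} | (no moves)
Reachable graph of Q (3 states):
  q0 = ((b.a.0)\{b} + a.(0 | 0 + a.0))\{b} | =a=> q1
  q1 = (0 | 0 + a.0)\{b} | =a=> q2
  q2 = 0\{b} | (no moves)
Executing aa from Q (initial set {q0}):
  [1] a ⇒ {q1}
  [2] a ⇒ {q2}
  ✓ Q
Executing aa from P (initial set {p0}):
  [1] a ⇒ {p1}
  [2] a ⇒ ∅  — P cannot continue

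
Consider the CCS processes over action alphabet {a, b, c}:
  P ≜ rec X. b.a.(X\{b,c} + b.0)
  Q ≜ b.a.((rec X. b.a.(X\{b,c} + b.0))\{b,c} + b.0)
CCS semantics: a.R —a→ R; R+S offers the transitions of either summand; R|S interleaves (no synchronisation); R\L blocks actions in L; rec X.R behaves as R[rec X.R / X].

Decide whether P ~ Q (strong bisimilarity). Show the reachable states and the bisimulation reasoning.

P's transition system — 4 states:
  u0 = rec X. b.a.(X\{b,c} + b.0) → =b=> u1
  u1 = a.((rec X. b.a.(X\{b,c} + b.0))\{b,c} + b.0) → =a=> u2
  u2 = (rec X. b.a.(X\{b,c} + b.0))\{b,c} + b.0 → =b=> u3
  u3 = 0 → deadlocked
Q's transition system — 4 states:
  v0 = b.a.((rec X. b.a.(X\{b,c} + b.0))\{b,c} + b.0) → =b=> v1
  v1 = a.((rec X. b.a.(X\{b,c} + b.0))\{b,c} + b.0) → =a=> v2
  v2 = (rec X. b.a.(X\{b,c} + b.0))\{b,c} + b.0 → =b=> v3
  v3 = 0 → deadlocked
Bisimilarity quotient blocks:
  B0 = {u0, v0}
  B1 = {u1, v1}
  B2 = {u2, v2}
  B3 = {u3, v3}
u0 ∈ B0, v0 ∈ B0 → same block

P ~ Q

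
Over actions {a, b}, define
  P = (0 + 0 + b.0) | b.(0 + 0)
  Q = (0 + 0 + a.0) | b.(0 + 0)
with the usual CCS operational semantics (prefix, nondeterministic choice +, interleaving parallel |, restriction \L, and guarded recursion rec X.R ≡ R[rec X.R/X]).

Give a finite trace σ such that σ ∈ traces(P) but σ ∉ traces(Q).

LTS(P): 4 reachable states
  m0 = (0 + 0 + b.0) | b.(0 + 0) → —b→ m1, —b→ m2
  m1 = (0 + 0 + b.0) | (0 + 0) → —b→ m3
  m2 = 0 | b.(0 + 0) → —b→ m3
  m3 = 0 | (0 + 0) → ·
LTS(Q): 4 reachable states
  n0 = (0 + 0 + a.0) | b.(0 + 0) → —a→ n1, —b→ n2
  n1 = 0 | b.(0 + 0) → —b→ n3
  n2 = (0 + 0 + a.0) | (0 + 0) → —a→ n3
  n3 = 0 | (0 + 0) → ·
Executing bb from P (initial set {m0}):
  [1] b ⇒ {m1, m2}
  [2] b ⇒ {m3}
  P completes σ.
Executing bb from Q (initial set {n0}):
  [1] b ⇒ {n2}
  [2] b ⇒ ∅  — Q cannot continue

bb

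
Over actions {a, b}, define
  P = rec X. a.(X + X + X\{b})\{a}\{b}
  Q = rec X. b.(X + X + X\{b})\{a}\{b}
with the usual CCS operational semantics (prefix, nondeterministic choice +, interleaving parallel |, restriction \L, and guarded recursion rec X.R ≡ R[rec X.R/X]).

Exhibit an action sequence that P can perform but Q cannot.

P's transition system — 2 states:
  m0 = rec X. a.(X + X + X\{b})\{a}\{b} | -a-> m1
  m1 = ((rec X. a.(X + X + X\{b})\{a}\{b}) + (rec X. a.(X + X + X\{b})\{a}\{b}) + (rec X. a.(X + X + X\{b})\{a}\{b})\{b})\{a}\{b} | ·
Q's transition system — 2 states:
  n0 = rec X. b.(X + X + X\{b})\{a}\{b} | -b-> n1
  n1 = ((rec X. b.(X + X + X\{b})\{a}\{b}) + (rec X. b.(X + X + X\{b})\{a}\{b}) + (rec X. b.(X + X + X\{b})\{a}\{b})\{b})\{a}\{b} | ·
Run σ = ⟨a⟩ on P: start {m0}
  step 1 (a): {m1}
  — P admits the full trace.
Run σ = ⟨a⟩ on Q: start {n0}
  step 1 (a): no successor for Q

a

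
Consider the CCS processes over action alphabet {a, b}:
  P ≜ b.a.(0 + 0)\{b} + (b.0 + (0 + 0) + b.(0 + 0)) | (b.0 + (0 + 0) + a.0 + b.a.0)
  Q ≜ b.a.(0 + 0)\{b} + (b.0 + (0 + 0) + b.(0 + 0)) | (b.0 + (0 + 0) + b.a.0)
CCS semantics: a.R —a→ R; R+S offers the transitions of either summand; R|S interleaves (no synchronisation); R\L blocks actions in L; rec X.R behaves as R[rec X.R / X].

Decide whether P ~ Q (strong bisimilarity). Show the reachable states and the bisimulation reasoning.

NO

P's transition system — 11 states:
  u0 = b.a.(0 + 0)\{b} + (b.0 + (0 + 0) + b.(0 + 0)) | (b.0 + (0 + 0) + a.0 + b.a.0) ⊢ =a=> u1, =b=> u1, =b=> u2, =b=> u3, =b=> u4, =b=> u5
  u1 = (b.0 + (0 + 0) + b.(0 + 0)) | 0 ⊢ =b=> u6, =b=> u7
  u2 = (0 + 0) | (b.0 + (0 + 0) + a.0 + b.a.0) ⊢ =a=> u6, =b=> u6, =b=> u8
  u3 = (b.0 + (0 + 0) + b.(0 + 0)) | a.0 ⊢ =a=> u1, =b=> u8, =b=> u9
  u4 = 0 | (b.0 + (0 + 0) + a.0 + b.a.0) ⊢ =a=> u7, =b=> u7, =b=> u9
  u5 = a.(0 + 0)\{b} ⊢ =a=> u10
  u6 = (0 + 0) | 0 ⊢ ·
  u7 = 0 | 0 ⊢ ·
  u8 = (0 + 0) | a.0 ⊢ =a=> u6
  u9 = 0 | a.0 ⊢ =a=> u7
  u10 = (0 + 0)\{b} ⊢ ·
Q's transition system — 11 states:
  v0 = b.a.(0 + 0)\{b} + (b.0 + (0 + 0) + b.(0 + 0)) | (b.0 + (0 + 0) + b.a.0) ⊢ =b=> v1, =b=> v2, =b=> v3, =b=> v4, =b=> v5
  v1 = (0 + 0) | (b.0 + (0 + 0) + b.a.0) ⊢ =b=> v6, =b=> v7
  v2 = (b.0 + (0 + 0) + b.(0 + 0)) | 0 ⊢ =b=> v6, =b=> v8
  v3 = (b.0 + (0 + 0) + b.(0 + 0)) | a.0 ⊢ =a=> v2, =b=> v7, =b=> v9
  v4 = 0 | (b.0 + (0 + 0) + b.a.0) ⊢ =b=> v8, =b=> v9
  v5 = a.(0 + 0)\{b} ⊢ =a=> v10
  v6 = (0 + 0) | 0 ⊢ ·
  v7 = (0 + 0) | a.0 ⊢ =a=> v6
  v8 = 0 | 0 ⊢ ·
  v9 = 0 | a.0 ⊢ =a=> v8
  v10 = (0 + 0)\{b} ⊢ ·
Bisimilarity quotient blocks:
  B0 = {u0}
  B1 = {u2, u4}
  B2 = {u10, u6, u7, v10, v6, v8}
  B3 = {u5, u8, u9, v5, v7, v9}
  B4 = {u1, v2}
  B5 = {u3, v3}
  B6 = {v0}
  B7 = {v1, v4}
u0 ∈ B0, v0 ∈ B6 → different blocks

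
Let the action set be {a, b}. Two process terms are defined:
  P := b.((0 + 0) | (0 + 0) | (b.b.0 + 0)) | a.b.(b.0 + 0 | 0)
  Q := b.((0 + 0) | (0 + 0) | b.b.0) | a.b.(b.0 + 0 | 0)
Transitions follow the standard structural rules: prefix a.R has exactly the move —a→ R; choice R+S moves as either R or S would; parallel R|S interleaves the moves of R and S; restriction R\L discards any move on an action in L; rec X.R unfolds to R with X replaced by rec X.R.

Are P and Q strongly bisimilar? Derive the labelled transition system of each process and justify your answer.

LTS(P): 16 reachable states
  p0 = b.((0 + 0) | (0 + 0) | (b.b.0 + 0)) | a.b.(b.0 + 0 | 0) ⊢ ··a··> p1, ··b··> p2
  p1 = b.((0 + 0) | (0 + 0) | (b.b.0 + 0)) | b.(b.0 + 0 | 0) ⊢ ··b··> p3, ··b··> p4
  p2 = (0 + 0) | (0 + 0) | (b.b.0 + 0) | a.b.(b.0 + 0 | 0) ⊢ ··a··> p3, ··b··> p5
  p3 = (0 + 0) | (0 + 0) | (b.b.0 + 0) | b.(b.0 + 0 | 0) ⊢ ··b··> p6, ··b··> p7
  p4 = b.((0 + 0) | (0 + 0) | (b.b.0 + 0)) | (b.0 + 0 | 0) ⊢ ··b··> p6, ··b··> p8
  p5 = (0 + 0) | (0 + 0) | b.0 | a.b.(b.0 + 0 | 0) ⊢ ··a··> p7, ··b··> p9
  p6 = (0 + 0) | (0 + 0) | (b.b.0 + 0) | (b.0 + 0 | 0) ⊢ ··b··> p10, ··b··> p11
  p7 = (0 + 0) | (0 + 0) | b.0 | b.(b.0 + 0 | 0) ⊢ ··b··> p11, ··b··> p12
  p8 = b.((0 + 0) | (0 + 0) | (b.b.0 + 0)) | 0 ⊢ ··b··> p10
  p9 = (0 + 0) | (0 + 0) | 0 | a.b.(b.0 + 0 | 0) ⊢ ··a··> p12
  p10 = (0 + 0) | (0 + 0) | (b.b.0 + 0) | 0 ⊢ ··b··> p13
  p11 = (0 + 0) | (0 + 0) | b.0 | (b.0 + 0 | 0) ⊢ ··b··> p13, ··b··> p14
  p12 = (0 + 0) | (0 + 0) | 0 | b.(b.0 + 0 | 0) ⊢ ··b··> p14
  p13 = (0 + 0) | (0 + 0) | b.0 | 0 ⊢ ··b··> p15
  p14 = (0 + 0) | (0 + 0) | 0 | (b.0 + 0 | 0) ⊢ ··b··> p15
  p15 = (0 + 0) | (0 + 0) | 0 | 0 ⊢ ·
LTS(Q): 16 reachable states
  q0 = b.((0 + 0) | (0 + 0) | b.b.0) | a.b.(b.0 + 0 | 0) ⊢ ··a··> q1, ··b··> q2
  q1 = b.((0 + 0) | (0 + 0) | b.b.0) | b.(b.0 + 0 | 0) ⊢ ··b··> q3, ··b··> q4
  q2 = (0 + 0) | (0 + 0) | b.b.0 | a.b.(b.0 + 0 | 0) ⊢ ··a··> q3, ··b··> q5
  q3 = (0 + 0) | (0 + 0) | b.b.0 | b.(b.0 + 0 | 0) ⊢ ··b··> q6, ··b··> q7
  q4 = b.((0 + 0) | (0 + 0) | b.b.0) | (b.0 + 0 | 0) ⊢ ··b··> q7, ··b··> q8
  q5 = (0 + 0) | (0 + 0) | b.0 | a.b.(b.0 + 0 | 0) ⊢ ··a··> q6, ··b··> q9
  q6 = (0 + 0) | (0 + 0) | b.0 | b.(b.0 + 0 | 0) ⊢ ··b··> q10, ··b··> q11
  q7 = (0 + 0) | (0 + 0) | b.b.0 | (b.0 + 0 | 0) ⊢ ··b··> q11, ··b··> q12
  q8 = b.((0 + 0) | (0 + 0) | b.b.0) | 0 ⊢ ··b··> q12
  q9 = (0 + 0) | (0 + 0) | 0 | a.b.(b.0 + 0 | 0) ⊢ ··a··> q10
  q10 = (0 + 0) | (0 + 0) | 0 | b.(b.0 + 0 | 0) ⊢ ··b··> q13
  q11 = (0 + 0) | (0 + 0) | b.0 | (b.0 + 0 | 0) ⊢ ··b··> q13, ··b··> q14
  q12 = (0 + 0) | (0 + 0) | b.b.0 | 0 ⊢ ··b··> q14
  q13 = (0 + 0) | (0 + 0) | 0 | (b.0 + 0 | 0) ⊢ ··b··> q15
  q14 = (0 + 0) | (0 + 0) | b.0 | 0 ⊢ ··b··> q15
  q15 = (0 + 0) | (0 + 0) | 0 | 0 ⊢ ·
Partition-refinement fixed point:
  B0 = {p0, q0}
  B1 = {p1, q1}
  B2 = {p3, p4, q3, q4}
  B3 = {p6, p7, p8, q6, q7, q8}
  B4 = {p10, p11, p12, q10, q11, q12}
  B5 = {p13, p14, q13, q14}
  B6 = {p15, q15}
  B7 = {p2, q2}
  B8 = {p5, q5}
  B9 = {p9, q9}
p0 ∈ B0, q0 ∈ B0 → same block

YES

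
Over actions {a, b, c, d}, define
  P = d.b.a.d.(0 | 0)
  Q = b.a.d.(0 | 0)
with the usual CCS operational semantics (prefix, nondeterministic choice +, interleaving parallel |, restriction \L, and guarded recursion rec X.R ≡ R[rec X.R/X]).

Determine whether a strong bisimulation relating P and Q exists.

P's transition system — 5 states:
  s0 = d.b.a.d.(0 | 0) ⊢ --d--▸ s1
  s1 = b.a.d.(0 | 0) ⊢ --b--▸ s2
  s2 = a.d.(0 | 0) ⊢ --a--▸ s3
  s3 = d.(0 | 0) ⊢ --d--▸ s4
  s4 = 0 | 0 ⊢ stopped
Q's transition system — 4 states:
  t0 = b.a.d.(0 | 0) ⊢ --b--▸ t1
  t1 = a.d.(0 | 0) ⊢ --a--▸ t2
  t2 = d.(0 | 0) ⊢ --d--▸ t3
  t3 = 0 | 0 ⊢ stopped
Coarsest stable partition (strong bisimilarity classes):
  B0 = {s0}
  B1 = {s1, t0}
  B2 = {s2, t1}
  B3 = {s3, t2}
  B4 = {s4, t3}
s0 ∈ B0, t0 ∈ B1 → different blocks

P ≁ Q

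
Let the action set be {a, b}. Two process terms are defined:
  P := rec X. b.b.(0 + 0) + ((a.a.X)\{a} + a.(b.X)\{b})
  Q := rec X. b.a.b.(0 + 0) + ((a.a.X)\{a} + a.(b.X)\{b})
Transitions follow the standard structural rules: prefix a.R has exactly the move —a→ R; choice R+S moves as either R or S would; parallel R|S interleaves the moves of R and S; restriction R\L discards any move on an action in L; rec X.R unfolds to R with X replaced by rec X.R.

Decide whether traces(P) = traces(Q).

P's transition system — 4 states:
  u0 = rec X. b.b.(0 + 0) + ((a.a.X)\{a} + a.(b.X)\{b}) ⊢ -a-> u1, -b-> u2
  u1 = (b.(rec X. b.b.(0 + 0) + ((a.a.X)\{a} + a.(b.X)\{b})))\{b} ⊢ deadlocked
  u2 = b.(0 + 0) ⊢ -b-> u3
  u3 = 0 + 0 ⊢ deadlocked
Q's transition system — 5 states:
  v0 = rec X. b.a.b.(0 + 0) + ((a.a.X)\{a} + a.(b.X)\{b}) ⊢ -a-> v1, -b-> v2
  v1 = (b.(rec X. b.a.b.(0 + 0) + ((a.a.X)\{a} + a.(b.X)\{b})))\{b} ⊢ deadlocked
  v2 = a.b.(0 + 0) ⊢ -a-> v3
  v3 = b.(0 + 0) ⊢ -b-> v4
  v4 = 0 + 0 ⊢ deadlocked
Executing bb from P (initial set {u0}):
  after b @ step 1: {u2}
  after b @ step 2: {u3}
  P completes σ.
Executing bb from Q (initial set {v0}):
  after b @ step 1: {v2}
  after b @ step 2: no successor for Q

traces(P) ≠ traces(Q) — witness ⟨bb⟩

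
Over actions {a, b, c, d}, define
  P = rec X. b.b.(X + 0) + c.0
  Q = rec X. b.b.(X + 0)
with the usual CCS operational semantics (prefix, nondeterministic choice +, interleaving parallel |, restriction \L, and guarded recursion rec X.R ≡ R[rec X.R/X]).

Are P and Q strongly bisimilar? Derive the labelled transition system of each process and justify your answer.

P's transition system — 4 states:
  u0 = rec X. b.b.(X + 0) + c.0 | —b→ u1, —c→ u2
  u1 = b.((rec X. b.b.(X + 0) + c.0) + 0) | —b→ u3
  u2 = 0 | ∅
  u3 = (rec X. b.b.(X + 0) + c.0) + 0 | —b→ u1, —c→ u2
Q's transition system — 3 states:
  v0 = rec X. b.b.(X + 0) | —b→ v1
  v1 = b.((rec X. b.b.(X + 0)) + 0) | —b→ v2
  v2 = (rec X. b.b.(X + 0)) + 0 | —b→ v1
Partition-refinement fixed point:
  B0 = {u0, u3}
  B1 = {u1}
  B2 = {u2}
  B3 = {v0, v1, v2}
u0 ∈ B0, v0 ∈ B3 → different blocks

P ≁ Q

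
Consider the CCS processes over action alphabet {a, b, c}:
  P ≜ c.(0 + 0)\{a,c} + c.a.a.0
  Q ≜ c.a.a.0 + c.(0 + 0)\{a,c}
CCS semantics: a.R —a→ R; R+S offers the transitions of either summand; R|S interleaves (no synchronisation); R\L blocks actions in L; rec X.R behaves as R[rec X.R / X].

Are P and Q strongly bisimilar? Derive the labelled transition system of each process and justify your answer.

LTS(P): 5 reachable states
  s0 = c.(0 + 0)\{a,c} + c.a.a.0 ⊢ -c-> s1, -c-> s2
  s1 = (0 + 0)\{a,c} ⊢ deadlocked
  s2 = a.a.0 ⊢ -a-> s3
  s3 = a.0 ⊢ -a-> s4
  s4 = 0 ⊢ deadlocked
LTS(Q): 5 reachable states
  t0 = c.a.a.0 + c.(0 + 0)\{a,c} ⊢ -c-> t1, -c-> t2
  t1 = (0 + 0)\{a,c} ⊢ deadlocked
  t2 = a.a.0 ⊢ -a-> t3
  t3 = a.0 ⊢ -a-> t4
  t4 = 0 ⊢ deadlocked
Bisimilarity quotient blocks:
  B0 = {s0, t0}
  B1 = {s2, t2}
  B2 = {s3, t3}
  B3 = {s1, s4, t1, t4}
s0 ∈ B0, t0 ∈ B0 → same block

bisimilar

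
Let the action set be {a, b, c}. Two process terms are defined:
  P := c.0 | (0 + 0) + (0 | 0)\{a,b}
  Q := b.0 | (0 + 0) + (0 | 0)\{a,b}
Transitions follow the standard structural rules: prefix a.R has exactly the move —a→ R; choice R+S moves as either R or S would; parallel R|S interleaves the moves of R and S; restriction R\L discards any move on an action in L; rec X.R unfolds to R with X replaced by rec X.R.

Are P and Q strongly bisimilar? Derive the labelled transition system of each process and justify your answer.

LTS(P): 2 reachable states
  u0 = c.0 | (0 + 0) + (0 | 0)\{a,b} | ··c··> u1
  u1 = 0 | (0 + 0) | stopped
LTS(Q): 2 reachable states
  v0 = b.0 | (0 + 0) + (0 | 0)\{a,b} | ··b··> v1
  v1 = 0 | (0 + 0) | stopped
Partition-refinement fixed point:
  B0 = {u0}
  B1 = {u1, v1}
  B2 = {v0}
u0 ∈ B0, v0 ∈ B2 → different blocks

NO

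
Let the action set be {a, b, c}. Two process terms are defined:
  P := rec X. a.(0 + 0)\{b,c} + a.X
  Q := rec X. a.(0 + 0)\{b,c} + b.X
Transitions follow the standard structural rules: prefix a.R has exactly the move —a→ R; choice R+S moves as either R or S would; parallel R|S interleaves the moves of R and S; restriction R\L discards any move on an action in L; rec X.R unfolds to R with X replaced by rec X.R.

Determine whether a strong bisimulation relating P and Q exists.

Reachable graph of P (2 states):
  m0 = rec X. a.(0 + 0)\{b,c} + a.X :: =a=> m0, =a=> m1
  m1 = (0 + 0)\{b,c} :: stopped
Reachable graph of Q (2 states):
  n0 = rec X. a.(0 + 0)\{b,c} + b.X :: =a=> n1, =b=> n0
  n1 = (0 + 0)\{b,c} :: stopped
Bisimilarity quotient blocks:
  B0 = {m0}
  B1 = {m1, n1}
  B2 = {n0}
m0 ∈ B0, n0 ∈ B2 → different blocks

not bisimilar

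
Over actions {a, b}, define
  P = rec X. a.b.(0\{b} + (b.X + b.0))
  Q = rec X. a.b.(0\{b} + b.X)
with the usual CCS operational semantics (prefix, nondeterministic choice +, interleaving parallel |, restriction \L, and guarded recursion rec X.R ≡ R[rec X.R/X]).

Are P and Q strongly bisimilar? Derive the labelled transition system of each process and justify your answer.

not bisimilar

P's transition system — 4 states:
  p0 = rec X. a.b.(0\{b} + (b.X + b.0)) | --a--▸ p1
  p1 = b.(0\{b} + (b.(rec X. a.b.(0\{b} + (b.X + b.0))) + b.0)) | --b--▸ p2
  p2 = 0\{b} + (b.(rec X. a.b.(0\{b} + (b.X + b.0))) + b.0) | --b--▸ p0, --b--▸ p3
  p3 = 0 | ∅
Q's transition system — 3 states:
  q0 = rec X. a.b.(0\{b} + b.X) | --a--▸ q1
  q1 = b.(0\{b} + b.(rec X. a.b.(0\{b} + b.X))) | --b--▸ q2
  q2 = 0\{b} + b.(rec X. a.b.(0\{b} + b.X)) | --b--▸ q0
Coarsest stable partition (strong bisimilarity classes):
  B0 = {p0}
  B1 = {p1}
  B2 = {p2}
  B3 = {p3}
  B4 = {q0}
  B5 = {q1}
  B6 = {q2}
p0 ∈ B0, q0 ∈ B4 → different blocks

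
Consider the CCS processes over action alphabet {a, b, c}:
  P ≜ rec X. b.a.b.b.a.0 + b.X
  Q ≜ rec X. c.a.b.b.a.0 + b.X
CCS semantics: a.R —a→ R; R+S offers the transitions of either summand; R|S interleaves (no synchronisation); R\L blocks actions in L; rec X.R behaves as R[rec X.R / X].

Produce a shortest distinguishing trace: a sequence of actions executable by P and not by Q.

ba

P's transition system — 6 states:
  p0 = rec X. b.a.b.b.a.0 + b.X | =b=> p0, =b=> p1
  p1 = a.b.b.a.0 | =a=> p2
  p2 = b.b.a.0 | =b=> p3
  p3 = b.a.0 | =b=> p4
  p4 = a.0 | =a=> p5
  p5 = 0 | stopped
Q's transition system — 6 states:
  q0 = rec X. c.a.b.b.a.0 + b.X | =b=> q0, =c=> q1
  q1 = a.b.b.a.0 | =a=> q2
  q2 = b.b.a.0 | =b=> q3
  q3 = b.a.0 | =b=> q4
  q4 = a.0 | =a=> q5
  q5 = 0 | stopped
Trace ⟨ba⟩ through P, begin at {p0}:
  [1] b ⇒ {p0, p1}
  [2] a ⇒ {p2}
  ✓ P
Trace ⟨ba⟩ through Q, begin at {q0}:
  [1] b ⇒ {q0}
  [2] a ⇒ no successor for Q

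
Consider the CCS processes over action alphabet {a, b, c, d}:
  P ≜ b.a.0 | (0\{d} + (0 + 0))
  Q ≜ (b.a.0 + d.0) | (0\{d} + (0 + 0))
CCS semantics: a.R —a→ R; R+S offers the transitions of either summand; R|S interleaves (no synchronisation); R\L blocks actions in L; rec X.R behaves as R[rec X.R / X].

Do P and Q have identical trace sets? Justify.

LTS(P): 3 reachable states
  p0 = b.a.0 | (0\{d} + (0 + 0)) → ··b··> p1
  p1 = a.0 | (0\{d} + (0 + 0)) → ··a··> p2
  p2 = 0 | (0\{d} + (0 + 0)) → stopped
LTS(Q): 3 reachable states
  q0 = (b.a.0 + d.0) | (0\{d} + (0 + 0)) → ··b··> q1, ··d··> q2
  q1 = a.0 | (0\{d} + (0 + 0)) → ··a··> q2
  q2 = 0 | (0\{d} + (0 + 0)) → stopped
Run σ = ⟨d⟩ on Q: start {q0}
  after d @ step 1: {q2}
  ✓ Q
Run σ = ⟨d⟩ on P: start {p0}
  after d @ step 1: no successor for P

traces(P) ≠ traces(Q) — witness ⟨d⟩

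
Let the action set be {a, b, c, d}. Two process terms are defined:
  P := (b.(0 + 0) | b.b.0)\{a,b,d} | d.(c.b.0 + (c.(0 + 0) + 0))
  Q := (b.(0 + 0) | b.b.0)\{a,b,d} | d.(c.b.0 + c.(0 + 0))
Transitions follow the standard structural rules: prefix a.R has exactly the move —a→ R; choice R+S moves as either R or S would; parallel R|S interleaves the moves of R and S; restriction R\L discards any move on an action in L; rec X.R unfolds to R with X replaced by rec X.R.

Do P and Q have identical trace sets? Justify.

trace-equivalent

LTS(P): 5 reachable states
  m0 = (b.(0 + 0) | b.b.0)\{a,b,d} | d.(c.b.0 + (c.(0 + 0) + 0)) ⊢ =d=> m1
  m1 = (b.(0 + 0) | b.b.0)\{a,b,d} | (c.b.0 + (c.(0 + 0) + 0)) ⊢ =c=> m2, =c=> m3
  m2 = (b.(0 + 0) | b.b.0)\{a,b,d} | (0 + 0) ⊢ deadlocked
  m3 = (b.(0 + 0) | b.b.0)\{a,b,d} | b.0 ⊢ =b=> m4
  m4 = (b.(0 + 0) | b.b.0)\{a,b,d} | 0 ⊢ deadlocked
LTS(Q): 5 reachable states
  n0 = (b.(0 + 0) | b.b.0)\{a,b,d} | d.(c.b.0 + c.(0 + 0)) ⊢ =d=> n1
  n1 = (b.(0 + 0) | b.b.0)\{a,b,d} | (c.b.0 + c.(0 + 0)) ⊢ =c=> n2, =c=> n3
  n2 = (b.(0 + 0) | b.b.0)\{a,b,d} | (0 + 0) ⊢ deadlocked
  n3 = (b.(0 + 0) | b.b.0)\{a,b,d} | b.0 ⊢ =b=> n4
  n4 = (b.(0 + 0) | b.b.0)\{a,b,d} | 0 ⊢ deadlocked
Bisimilarity quotient blocks:
  B0 = {m0, n0}
  B1 = {m1, n1}
  B2 = {m2, m4, n2, n4}
  B3 = {m3, n3}
m0 ∈ B0, n0 ∈ B0 → same block
Bisimilar ⇒ trace-equivalent.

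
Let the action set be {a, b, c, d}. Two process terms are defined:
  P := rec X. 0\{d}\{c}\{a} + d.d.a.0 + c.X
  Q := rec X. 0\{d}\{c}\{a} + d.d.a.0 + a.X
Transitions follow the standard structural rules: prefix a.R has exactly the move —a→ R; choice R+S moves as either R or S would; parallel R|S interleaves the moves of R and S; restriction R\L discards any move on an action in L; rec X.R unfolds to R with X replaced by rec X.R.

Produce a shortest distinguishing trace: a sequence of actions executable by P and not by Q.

c

LTS(P): 4 reachable states
  m0 = rec X. 0\{d}\{c}\{a} + d.d.a.0 + c.X ⊢ ··c··> m0, ··d··> m1
  m1 = d.a.0 ⊢ ··d··> m2
  m2 = a.0 ⊢ ··a··> m3
  m3 = 0 ⊢ (no moves)
LTS(Q): 4 reachable states
  n0 = rec X. 0\{d}\{c}\{a} + d.d.a.0 + a.X ⊢ ··a··> n0, ··d··> n1
  n1 = d.a.0 ⊢ ··d··> n2
  n2 = a.0 ⊢ ··a··> n3
  n3 = 0 ⊢ (no moves)
Executing c from P (initial set {m0}):
  after c @ step 1: {m0}
  — P admits the full trace.
Executing c from Q (initial set {n0}):
  after c @ step 1: no successor for Q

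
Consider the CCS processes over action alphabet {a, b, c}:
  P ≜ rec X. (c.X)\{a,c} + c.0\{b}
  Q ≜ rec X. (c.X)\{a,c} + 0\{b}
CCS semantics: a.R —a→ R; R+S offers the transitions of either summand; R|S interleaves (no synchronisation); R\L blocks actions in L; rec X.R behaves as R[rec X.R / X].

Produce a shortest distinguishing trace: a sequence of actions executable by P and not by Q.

c

LTS(P): 2 reachable states
  u0 = rec X. (c.X)\{a,c} + c.0\{b} | ··c··> u1
  u1 = 0\{b} | deadlocked
LTS(Q): 1 reachable states
  v0 = rec X. (c.X)\{a,c} + 0\{b} | deadlocked
Run σ = ⟨c⟩ on P: start {u0}
  step 1 (c): {u1}
  ✓ P
Run σ = ⟨c⟩ on Q: start {v0}
  step 1 (c): ∅ (Q stuck)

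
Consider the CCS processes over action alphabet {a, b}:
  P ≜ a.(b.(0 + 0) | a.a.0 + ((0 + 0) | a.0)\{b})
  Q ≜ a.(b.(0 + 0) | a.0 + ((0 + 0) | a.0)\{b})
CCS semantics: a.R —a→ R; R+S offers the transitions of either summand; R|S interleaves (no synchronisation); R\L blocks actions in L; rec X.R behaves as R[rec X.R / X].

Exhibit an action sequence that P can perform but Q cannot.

P's transition system — 8 states:
  m0 = a.(b.(0 + 0) | a.a.0 + ((0 + 0) | a.0)\{b}) | =a=> m1
  m1 = b.(0 + 0) | a.a.0 + ((0 + 0) | a.0)\{b} | =a=> m2, =a=> m3, =b=> m4
  m2 = ((0 + 0) | 0)\{b} | stopped
  m3 = b.(0 + 0) | a.0 | =a=> m5, =b=> m6
  m4 = (0 + 0) | a.a.0 | =a=> m6
  m5 = b.(0 + 0) | 0 | =b=> m7
  m6 = (0 + 0) | a.0 | =a=> m7
  m7 = (0 + 0) | 0 | stopped
Q's transition system — 6 states:
  n0 = a.(b.(0 + 0) | a.0 + ((0 + 0) | a.0)\{b}) | =a=> n1
  n1 = b.(0 + 0) | a.0 + ((0 + 0) | a.0)\{b} | =a=> n2, =a=> n3, =b=> n4
  n2 = ((0 + 0) | 0)\{b} | stopped
  n3 = b.(0 + 0) | 0 | =b=> n5
  n4 = (0 + 0) | a.0 | =a=> n5
  n5 = (0 + 0) | 0 | stopped
Executing aaa from P (initial set {m0}):
  after a @ step 1: {m1}
  after a @ step 2: {m2, m3}
  after a @ step 3: {m5}
  — P admits the full trace.
Executing aaa from Q (initial set {n0}):
  after a @ step 1: {n1}
  after a @ step 2: {n2, n3}
  after a @ step 3: no successor for Q

aaa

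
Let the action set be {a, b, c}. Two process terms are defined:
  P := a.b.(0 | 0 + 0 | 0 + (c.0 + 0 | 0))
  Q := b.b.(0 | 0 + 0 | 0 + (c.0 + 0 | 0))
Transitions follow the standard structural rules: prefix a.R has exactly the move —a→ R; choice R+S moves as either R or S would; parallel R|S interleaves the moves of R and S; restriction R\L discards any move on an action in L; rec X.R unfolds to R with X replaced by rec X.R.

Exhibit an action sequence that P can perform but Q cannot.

a

P's transition system — 4 states:
  s0 = a.b.(0 | 0 + 0 | 0 + (c.0 + 0 | 0)) :: —a→ s1
  s1 = b.(0 | 0 + 0 | 0 + (c.0 + 0 | 0)) :: —b→ s2
  s2 = 0 | 0 + 0 | 0 + (c.0 + 0 | 0) :: —c→ s3
  s3 = 0 :: ·
Q's transition system — 4 states:
  t0 = b.b.(0 | 0 + 0 | 0 + (c.0 + 0 | 0)) :: —b→ t1
  t1 = b.(0 | 0 + 0 | 0 + (c.0 + 0 | 0)) :: —b→ t2
  t2 = 0 | 0 + 0 | 0 + (c.0 + 0 | 0) :: —c→ t3
  t3 = 0 :: ·
Executing a from P (initial set {s0}):
  after a @ step 1: {s1}
  — P admits the full trace.
Executing a from Q (initial set {t0}):
  after a @ step 1: ∅ (Q stuck)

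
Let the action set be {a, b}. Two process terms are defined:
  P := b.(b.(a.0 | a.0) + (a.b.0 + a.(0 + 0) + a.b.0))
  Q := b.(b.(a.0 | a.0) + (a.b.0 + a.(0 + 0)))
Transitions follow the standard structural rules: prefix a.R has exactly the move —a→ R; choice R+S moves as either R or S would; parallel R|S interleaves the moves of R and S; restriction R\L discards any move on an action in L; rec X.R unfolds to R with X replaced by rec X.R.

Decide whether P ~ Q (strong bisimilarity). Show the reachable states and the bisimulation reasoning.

P ~ Q

Reachable graph of P (9 states):
  u0 = b.(b.(a.0 | a.0) + (a.b.0 + a.(0 + 0) + a.b.0)) | --b--▸ u1
  u1 = b.(a.0 | a.0) + (a.b.0 + a.(0 + 0) + a.b.0) | --a--▸ u2, --a--▸ u3, --b--▸ u4
  u2 = 0 + 0 | (no moves)
  u3 = b.0 | --b--▸ u5
  u4 = a.0 | a.0 | --a--▸ u6, --a--▸ u7
  u5 = 0 | (no moves)
  u6 = 0 | a.0 | --a--▸ u8
  u7 = a.0 | 0 | --a--▸ u8
  u8 = 0 | 0 | (no moves)
Reachable graph of Q (9 states):
  v0 = b.(b.(a.0 | a.0) + (a.b.0 + a.(0 + 0))) | --b--▸ v1
  v1 = b.(a.0 | a.0) + (a.b.0 + a.(0 + 0)) | --a--▸ v2, --a--▸ v3, --b--▸ v4
  v2 = 0 + 0 | (no moves)
  v3 = b.0 | --b--▸ v5
  v4 = a.0 | a.0 | --a--▸ v6, --a--▸ v7
  v5 = 0 | (no moves)
  v6 = 0 | a.0 | --a--▸ v8
  v7 = a.0 | 0 | --a--▸ v8
  v8 = 0 | 0 | (no moves)
Bisimilarity quotient blocks:
  B0 = {u0, v0}
  B1 = {u1, v1}
  B2 = {u2, u5, u8, v2, v5, v8}
  B3 = {u4, v4}
  B4 = {u6, u7, v6, v7}
  B5 = {u3, v3}
u0 ∈ B0, v0 ∈ B0 → same block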